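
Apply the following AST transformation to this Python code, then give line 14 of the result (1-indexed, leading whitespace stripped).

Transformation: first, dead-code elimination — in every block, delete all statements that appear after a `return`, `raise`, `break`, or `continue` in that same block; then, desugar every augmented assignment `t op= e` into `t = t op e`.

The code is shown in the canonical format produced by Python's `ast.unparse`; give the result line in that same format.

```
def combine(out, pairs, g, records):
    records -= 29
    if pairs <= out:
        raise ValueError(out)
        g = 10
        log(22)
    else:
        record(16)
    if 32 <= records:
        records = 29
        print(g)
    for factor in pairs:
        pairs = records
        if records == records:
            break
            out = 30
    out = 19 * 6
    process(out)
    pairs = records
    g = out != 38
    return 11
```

Transformed code:
def combine(out, pairs, g, records):
    records = records - 29
    if pairs <= out:
        raise ValueError(out)
    else:
        record(16)
    if 32 <= records:
        records = 29
        print(g)
    for factor in pairs:
        pairs = records
        if records == records:
            break
    out = 19 * 6
    process(out)
    pairs = records
    g = out != 38
    return 11

out = 19 * 6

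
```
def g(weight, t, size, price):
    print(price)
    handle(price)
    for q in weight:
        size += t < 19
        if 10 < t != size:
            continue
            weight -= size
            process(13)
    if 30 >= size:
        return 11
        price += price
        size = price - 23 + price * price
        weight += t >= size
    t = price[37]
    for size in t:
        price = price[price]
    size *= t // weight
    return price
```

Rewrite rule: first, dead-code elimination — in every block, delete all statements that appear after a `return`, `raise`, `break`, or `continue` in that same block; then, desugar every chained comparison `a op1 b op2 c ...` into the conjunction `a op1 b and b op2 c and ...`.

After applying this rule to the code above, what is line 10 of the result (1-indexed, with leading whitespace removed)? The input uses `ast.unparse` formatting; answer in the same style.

t = price[37]

Transformed code:
def g(weight, t, size, price):
    print(price)
    handle(price)
    for q in weight:
        size += t < 19
        if 10 < t and t != size:
            continue
    if 30 >= size:
        return 11
    t = price[37]
    for size in t:
        price = price[price]
    size *= t // weight
    return price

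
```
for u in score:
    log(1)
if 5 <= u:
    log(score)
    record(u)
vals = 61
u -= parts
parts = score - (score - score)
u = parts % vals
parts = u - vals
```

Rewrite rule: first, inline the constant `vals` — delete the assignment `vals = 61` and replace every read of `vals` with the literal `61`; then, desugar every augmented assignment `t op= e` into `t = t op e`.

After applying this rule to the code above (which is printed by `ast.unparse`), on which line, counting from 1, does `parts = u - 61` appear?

9

Transformed code:
for u in score:
    log(1)
if 5 <= u:
    log(score)
    record(u)
u = u - parts
parts = score - (score - score)
u = parts % 61
parts = u - 61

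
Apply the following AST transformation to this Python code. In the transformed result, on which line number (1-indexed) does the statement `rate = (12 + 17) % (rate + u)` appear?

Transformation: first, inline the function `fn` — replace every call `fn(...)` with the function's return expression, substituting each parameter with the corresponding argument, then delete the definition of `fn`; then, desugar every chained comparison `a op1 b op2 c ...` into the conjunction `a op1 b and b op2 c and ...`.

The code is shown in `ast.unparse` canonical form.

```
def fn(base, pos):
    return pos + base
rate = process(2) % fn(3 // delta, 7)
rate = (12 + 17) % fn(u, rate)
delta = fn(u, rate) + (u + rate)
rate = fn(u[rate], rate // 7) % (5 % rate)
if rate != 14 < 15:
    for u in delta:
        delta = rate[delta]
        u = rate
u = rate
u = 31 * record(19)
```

2

Transformed code:
rate = process(2) % (7 + 3 // delta)
rate = (12 + 17) % (rate + u)
delta = rate + u + (u + rate)
rate = (rate // 7 + u[rate]) % (5 % rate)
if rate != 14 and 14 < 15:
    for u in delta:
        delta = rate[delta]
        u = rate
u = rate
u = 31 * record(19)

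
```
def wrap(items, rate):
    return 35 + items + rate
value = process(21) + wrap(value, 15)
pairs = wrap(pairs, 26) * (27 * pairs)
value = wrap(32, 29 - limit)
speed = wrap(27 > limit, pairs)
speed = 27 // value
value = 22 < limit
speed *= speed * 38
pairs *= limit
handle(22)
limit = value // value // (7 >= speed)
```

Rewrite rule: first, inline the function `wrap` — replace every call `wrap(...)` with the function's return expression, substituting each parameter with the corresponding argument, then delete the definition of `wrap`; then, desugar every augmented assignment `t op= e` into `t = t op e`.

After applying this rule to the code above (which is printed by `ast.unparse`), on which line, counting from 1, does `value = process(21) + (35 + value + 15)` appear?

Transformed code:
value = process(21) + (35 + value + 15)
pairs = (35 + pairs + 26) * (27 * pairs)
value = 35 + 32 + (29 - limit)
speed = 35 + (27 > limit) + pairs
speed = 27 // value
value = 22 < limit
speed = speed * (speed * 38)
pairs = pairs * limit
handle(22)
limit = value // value // (7 >= speed)

1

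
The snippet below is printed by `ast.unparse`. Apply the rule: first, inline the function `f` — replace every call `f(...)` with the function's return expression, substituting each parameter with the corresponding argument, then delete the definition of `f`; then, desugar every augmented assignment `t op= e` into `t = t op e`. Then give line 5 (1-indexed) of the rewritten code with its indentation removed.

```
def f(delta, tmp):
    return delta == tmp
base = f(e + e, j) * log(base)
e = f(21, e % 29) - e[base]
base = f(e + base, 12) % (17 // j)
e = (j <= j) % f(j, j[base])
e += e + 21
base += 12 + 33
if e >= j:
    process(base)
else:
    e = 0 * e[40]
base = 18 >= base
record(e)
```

e = e + (e + 21)

Transformed code:
base = (e + e == j) * log(base)
e = (21 == e % 29) - e[base]
base = (e + base == 12) % (17 // j)
e = (j <= j) % (j == j[base])
e = e + (e + 21)
base = base + (12 + 33)
if e >= j:
    process(base)
else:
    e = 0 * e[40]
base = 18 >= base
record(e)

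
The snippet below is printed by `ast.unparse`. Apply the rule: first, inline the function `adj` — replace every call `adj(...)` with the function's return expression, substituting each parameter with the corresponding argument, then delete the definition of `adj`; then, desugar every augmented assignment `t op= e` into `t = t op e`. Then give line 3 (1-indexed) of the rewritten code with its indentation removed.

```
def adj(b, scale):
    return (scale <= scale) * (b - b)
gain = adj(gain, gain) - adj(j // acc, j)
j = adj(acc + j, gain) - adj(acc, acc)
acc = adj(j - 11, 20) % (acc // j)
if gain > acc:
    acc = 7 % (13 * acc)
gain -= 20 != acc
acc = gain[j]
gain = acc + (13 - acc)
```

acc = (20 <= 20) * (j - 11 - (j - 11)) % (acc // j)

Transformed code:
gain = (gain <= gain) * (gain - gain) - (j <= j) * (j // acc - j // acc)
j = (gain <= gain) * (acc + j - (acc + j)) - (acc <= acc) * (acc - acc)
acc = (20 <= 20) * (j - 11 - (j - 11)) % (acc // j)
if gain > acc:
    acc = 7 % (13 * acc)
gain = gain - (20 != acc)
acc = gain[j]
gain = acc + (13 - acc)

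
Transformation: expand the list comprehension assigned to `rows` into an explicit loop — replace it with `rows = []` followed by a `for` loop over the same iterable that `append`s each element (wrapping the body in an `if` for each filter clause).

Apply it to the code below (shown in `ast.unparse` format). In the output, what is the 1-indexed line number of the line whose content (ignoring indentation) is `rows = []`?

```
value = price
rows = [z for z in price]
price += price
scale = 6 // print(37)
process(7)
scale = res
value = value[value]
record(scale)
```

2

Transformed code:
value = price
rows = []
for z in price:
    rows.append(z)
price += price
scale = 6 // print(37)
process(7)
scale = res
value = value[value]
record(scale)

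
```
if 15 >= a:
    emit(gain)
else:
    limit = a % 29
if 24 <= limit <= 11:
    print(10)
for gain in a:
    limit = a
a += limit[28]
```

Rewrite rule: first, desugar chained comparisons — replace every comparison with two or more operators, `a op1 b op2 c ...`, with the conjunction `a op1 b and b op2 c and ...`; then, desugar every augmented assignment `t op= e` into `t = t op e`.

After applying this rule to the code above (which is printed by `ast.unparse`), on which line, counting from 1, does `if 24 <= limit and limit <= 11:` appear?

5

Transformed code:
if 15 >= a:
    emit(gain)
else:
    limit = a % 29
if 24 <= limit and limit <= 11:
    print(10)
for gain in a:
    limit = a
a = a + limit[28]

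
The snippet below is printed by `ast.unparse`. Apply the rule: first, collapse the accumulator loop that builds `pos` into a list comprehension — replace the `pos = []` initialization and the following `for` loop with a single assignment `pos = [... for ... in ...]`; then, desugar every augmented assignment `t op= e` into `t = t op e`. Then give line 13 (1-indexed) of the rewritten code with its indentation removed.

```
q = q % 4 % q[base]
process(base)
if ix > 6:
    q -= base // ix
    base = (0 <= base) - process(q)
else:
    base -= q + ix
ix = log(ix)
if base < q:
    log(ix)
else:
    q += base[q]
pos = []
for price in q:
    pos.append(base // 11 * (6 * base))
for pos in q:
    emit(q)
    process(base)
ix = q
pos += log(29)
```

Transformed code:
q = q % 4 % q[base]
process(base)
if ix > 6:
    q = q - base // ix
    base = (0 <= base) - process(q)
else:
    base = base - (q + ix)
ix = log(ix)
if base < q:
    log(ix)
else:
    q = q + base[q]
pos = [base // 11 * (6 * base) for price in q]
for pos in q:
    emit(q)
    process(base)
ix = q
pos = pos + log(29)

pos = [base // 11 * (6 * base) for price in q]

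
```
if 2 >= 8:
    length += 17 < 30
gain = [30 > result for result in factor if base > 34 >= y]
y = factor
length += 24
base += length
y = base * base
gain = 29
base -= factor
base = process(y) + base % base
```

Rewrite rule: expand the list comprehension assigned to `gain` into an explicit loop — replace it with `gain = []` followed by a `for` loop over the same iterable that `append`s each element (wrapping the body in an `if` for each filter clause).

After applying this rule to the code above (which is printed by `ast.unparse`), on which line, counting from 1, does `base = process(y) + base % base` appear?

Transformed code:
if 2 >= 8:
    length += 17 < 30
gain = []
for result in factor:
    if base > 34 >= y:
        gain.append(30 > result)
y = factor
length += 24
base += length
y = base * base
gain = 29
base -= factor
base = process(y) + base % base

13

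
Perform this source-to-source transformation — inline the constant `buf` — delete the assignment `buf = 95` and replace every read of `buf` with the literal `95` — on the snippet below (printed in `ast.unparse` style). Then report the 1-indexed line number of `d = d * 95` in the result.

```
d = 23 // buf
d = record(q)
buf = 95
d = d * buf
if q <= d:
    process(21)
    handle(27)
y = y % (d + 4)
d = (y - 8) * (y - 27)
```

Transformed code:
d = 23 // 95
d = record(q)
d = d * 95
if q <= d:
    process(21)
    handle(27)
y = y % (d + 4)
d = (y - 8) * (y - 27)

3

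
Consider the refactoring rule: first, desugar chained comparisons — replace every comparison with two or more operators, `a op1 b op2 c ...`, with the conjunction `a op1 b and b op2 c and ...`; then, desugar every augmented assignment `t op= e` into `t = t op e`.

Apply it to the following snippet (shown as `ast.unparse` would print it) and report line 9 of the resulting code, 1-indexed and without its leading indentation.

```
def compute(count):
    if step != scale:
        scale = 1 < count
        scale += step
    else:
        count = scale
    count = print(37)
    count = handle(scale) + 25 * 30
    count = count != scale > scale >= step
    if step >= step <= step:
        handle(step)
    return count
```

Transformed code:
def compute(count):
    if step != scale:
        scale = 1 < count
        scale = scale + step
    else:
        count = scale
    count = print(37)
    count = handle(scale) + 25 * 30
    count = count != scale and scale > scale and (scale >= step)
    if step >= step and step <= step:
        handle(step)
    return count

count = count != scale and scale > scale and (scale >= step)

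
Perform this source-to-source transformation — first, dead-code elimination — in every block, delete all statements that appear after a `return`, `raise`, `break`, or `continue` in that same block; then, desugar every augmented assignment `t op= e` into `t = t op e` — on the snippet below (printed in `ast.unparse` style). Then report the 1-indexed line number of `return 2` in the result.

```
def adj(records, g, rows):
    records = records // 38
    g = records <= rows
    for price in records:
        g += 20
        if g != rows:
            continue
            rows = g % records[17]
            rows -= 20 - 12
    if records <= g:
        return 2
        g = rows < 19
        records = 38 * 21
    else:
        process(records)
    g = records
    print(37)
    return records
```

9

Transformed code:
def adj(records, g, rows):
    records = records // 38
    g = records <= rows
    for price in records:
        g = g + 20
        if g != rows:
            continue
    if records <= g:
        return 2
    else:
        process(records)
    g = records
    print(37)
    return records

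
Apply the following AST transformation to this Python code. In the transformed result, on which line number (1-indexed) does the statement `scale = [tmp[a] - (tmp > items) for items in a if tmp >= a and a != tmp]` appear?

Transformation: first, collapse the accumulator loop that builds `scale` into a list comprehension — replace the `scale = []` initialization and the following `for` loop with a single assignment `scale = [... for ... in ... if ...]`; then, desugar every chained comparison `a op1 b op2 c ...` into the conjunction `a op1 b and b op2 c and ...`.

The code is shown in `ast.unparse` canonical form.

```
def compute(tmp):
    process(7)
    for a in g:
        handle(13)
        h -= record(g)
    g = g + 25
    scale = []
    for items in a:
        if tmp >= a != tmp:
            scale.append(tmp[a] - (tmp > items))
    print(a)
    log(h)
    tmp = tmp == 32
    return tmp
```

Transformed code:
def compute(tmp):
    process(7)
    for a in g:
        handle(13)
        h -= record(g)
    g = g + 25
    scale = [tmp[a] - (tmp > items) for items in a if tmp >= a and a != tmp]
    print(a)
    log(h)
    tmp = tmp == 32
    return tmp

7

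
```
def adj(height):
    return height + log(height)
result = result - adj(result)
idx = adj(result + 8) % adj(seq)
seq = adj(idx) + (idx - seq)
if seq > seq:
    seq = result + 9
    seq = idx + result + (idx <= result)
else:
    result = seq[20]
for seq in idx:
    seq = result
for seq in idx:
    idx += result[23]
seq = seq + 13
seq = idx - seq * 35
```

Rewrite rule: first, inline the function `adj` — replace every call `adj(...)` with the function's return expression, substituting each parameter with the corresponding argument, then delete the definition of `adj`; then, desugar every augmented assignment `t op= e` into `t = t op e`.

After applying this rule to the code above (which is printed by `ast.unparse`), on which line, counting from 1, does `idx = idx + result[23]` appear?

12

Transformed code:
result = result - (result + log(result))
idx = (result + 8 + log(result + 8)) % (seq + log(seq))
seq = idx + log(idx) + (idx - seq)
if seq > seq:
    seq = result + 9
    seq = idx + result + (idx <= result)
else:
    result = seq[20]
for seq in idx:
    seq = result
for seq in idx:
    idx = idx + result[23]
seq = seq + 13
seq = idx - seq * 35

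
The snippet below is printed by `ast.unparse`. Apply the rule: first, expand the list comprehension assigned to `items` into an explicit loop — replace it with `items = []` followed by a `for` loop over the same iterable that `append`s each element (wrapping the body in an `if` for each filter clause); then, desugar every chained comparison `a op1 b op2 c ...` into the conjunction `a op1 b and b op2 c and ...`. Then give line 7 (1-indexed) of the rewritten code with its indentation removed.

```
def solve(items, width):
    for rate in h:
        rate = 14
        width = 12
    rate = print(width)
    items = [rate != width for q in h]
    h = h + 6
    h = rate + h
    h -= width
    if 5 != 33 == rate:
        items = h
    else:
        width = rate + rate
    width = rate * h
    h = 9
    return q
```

for q in h:

Transformed code:
def solve(items, width):
    for rate in h:
        rate = 14
        width = 12
    rate = print(width)
    items = []
    for q in h:
        items.append(rate != width)
    h = h + 6
    h = rate + h
    h -= width
    if 5 != 33 and 33 == rate:
        items = h
    else:
        width = rate + rate
    width = rate * h
    h = 9
    return q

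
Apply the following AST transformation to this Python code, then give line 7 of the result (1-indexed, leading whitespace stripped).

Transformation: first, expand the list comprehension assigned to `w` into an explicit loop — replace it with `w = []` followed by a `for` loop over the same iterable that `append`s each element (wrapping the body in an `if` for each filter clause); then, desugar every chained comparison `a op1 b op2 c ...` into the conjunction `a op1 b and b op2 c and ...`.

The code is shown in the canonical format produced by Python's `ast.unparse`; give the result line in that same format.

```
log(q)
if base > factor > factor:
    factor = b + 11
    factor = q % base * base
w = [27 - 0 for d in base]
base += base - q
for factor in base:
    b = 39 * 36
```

w.append(27 - 0)

Transformed code:
log(q)
if base > factor and factor > factor:
    factor = b + 11
    factor = q % base * base
w = []
for d in base:
    w.append(27 - 0)
base += base - q
for factor in base:
    b = 39 * 36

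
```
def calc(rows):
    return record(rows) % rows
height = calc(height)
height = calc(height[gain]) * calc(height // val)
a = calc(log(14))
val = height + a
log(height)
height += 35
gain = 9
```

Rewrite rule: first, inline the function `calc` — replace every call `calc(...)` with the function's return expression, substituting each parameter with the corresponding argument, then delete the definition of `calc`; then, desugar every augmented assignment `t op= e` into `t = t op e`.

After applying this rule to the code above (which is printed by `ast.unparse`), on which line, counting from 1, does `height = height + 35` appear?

6

Transformed code:
height = record(height) % height
height = record(height[gain]) % height[gain] * (record(height // val) % (height // val))
a = record(log(14)) % log(14)
val = height + a
log(height)
height = height + 35
gain = 9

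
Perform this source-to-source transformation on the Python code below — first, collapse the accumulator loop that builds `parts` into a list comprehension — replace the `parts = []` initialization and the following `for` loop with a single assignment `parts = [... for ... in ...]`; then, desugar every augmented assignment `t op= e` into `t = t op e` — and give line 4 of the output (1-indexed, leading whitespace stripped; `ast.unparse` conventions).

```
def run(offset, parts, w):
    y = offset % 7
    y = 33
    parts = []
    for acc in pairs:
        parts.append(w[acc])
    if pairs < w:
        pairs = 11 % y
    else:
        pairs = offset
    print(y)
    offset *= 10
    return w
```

parts = [w[acc] for acc in pairs]

Transformed code:
def run(offset, parts, w):
    y = offset % 7
    y = 33
    parts = [w[acc] for acc in pairs]
    if pairs < w:
        pairs = 11 % y
    else:
        pairs = offset
    print(y)
    offset = offset * 10
    return w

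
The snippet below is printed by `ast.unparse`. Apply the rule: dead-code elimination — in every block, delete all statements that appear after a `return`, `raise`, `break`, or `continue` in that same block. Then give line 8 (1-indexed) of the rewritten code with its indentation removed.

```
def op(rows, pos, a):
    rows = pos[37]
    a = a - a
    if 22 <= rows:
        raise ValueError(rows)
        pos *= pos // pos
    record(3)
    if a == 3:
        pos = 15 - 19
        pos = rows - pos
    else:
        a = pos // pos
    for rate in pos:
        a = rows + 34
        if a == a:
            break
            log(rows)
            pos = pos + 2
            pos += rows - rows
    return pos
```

pos = 15 - 19

Transformed code:
def op(rows, pos, a):
    rows = pos[37]
    a = a - a
    if 22 <= rows:
        raise ValueError(rows)
    record(3)
    if a == 3:
        pos = 15 - 19
        pos = rows - pos
    else:
        a = pos // pos
    for rate in pos:
        a = rows + 34
        if a == a:
            break
    return pos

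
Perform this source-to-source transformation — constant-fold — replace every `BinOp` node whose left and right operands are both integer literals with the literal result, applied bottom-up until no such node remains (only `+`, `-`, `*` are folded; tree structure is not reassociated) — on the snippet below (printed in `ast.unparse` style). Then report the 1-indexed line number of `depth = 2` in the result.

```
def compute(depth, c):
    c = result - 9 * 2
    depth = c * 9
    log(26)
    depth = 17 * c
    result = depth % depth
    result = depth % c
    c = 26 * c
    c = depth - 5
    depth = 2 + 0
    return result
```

Transformed code:
def compute(depth, c):
    c = result - 18
    depth = c * 9
    log(26)
    depth = 17 * c
    result = depth % depth
    result = depth % c
    c = 26 * c
    c = depth - 5
    depth = 2
    return result

10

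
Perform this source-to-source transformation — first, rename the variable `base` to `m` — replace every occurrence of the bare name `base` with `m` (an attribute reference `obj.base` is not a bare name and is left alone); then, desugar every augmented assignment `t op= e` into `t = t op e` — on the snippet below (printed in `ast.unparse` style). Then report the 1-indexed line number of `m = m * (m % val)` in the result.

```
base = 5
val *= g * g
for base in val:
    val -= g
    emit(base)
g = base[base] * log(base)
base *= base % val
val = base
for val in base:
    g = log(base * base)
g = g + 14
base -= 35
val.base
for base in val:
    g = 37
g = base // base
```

Transformed code:
m = 5
val = val * (g * g)
for m in val:
    val = val - g
    emit(m)
g = m[m] * log(m)
m = m * (m % val)
val = m
for val in m:
    g = log(m * m)
g = g + 14
m = m - 35
val.base
for m in val:
    g = 37
g = m // m

7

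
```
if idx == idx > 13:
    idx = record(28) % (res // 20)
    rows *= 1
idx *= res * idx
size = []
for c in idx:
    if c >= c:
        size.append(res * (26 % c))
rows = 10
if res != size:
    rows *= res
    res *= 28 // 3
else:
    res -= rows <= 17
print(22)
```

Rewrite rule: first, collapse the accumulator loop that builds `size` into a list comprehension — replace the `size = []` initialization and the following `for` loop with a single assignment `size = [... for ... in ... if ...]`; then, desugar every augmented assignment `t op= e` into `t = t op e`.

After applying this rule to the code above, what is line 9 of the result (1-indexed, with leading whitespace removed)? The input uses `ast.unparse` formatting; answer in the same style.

res = res * (28 // 3)

Transformed code:
if idx == idx > 13:
    idx = record(28) % (res // 20)
    rows = rows * 1
idx = idx * (res * idx)
size = [res * (26 % c) for c in idx if c >= c]
rows = 10
if res != size:
    rows = rows * res
    res = res * (28 // 3)
else:
    res = res - (rows <= 17)
print(22)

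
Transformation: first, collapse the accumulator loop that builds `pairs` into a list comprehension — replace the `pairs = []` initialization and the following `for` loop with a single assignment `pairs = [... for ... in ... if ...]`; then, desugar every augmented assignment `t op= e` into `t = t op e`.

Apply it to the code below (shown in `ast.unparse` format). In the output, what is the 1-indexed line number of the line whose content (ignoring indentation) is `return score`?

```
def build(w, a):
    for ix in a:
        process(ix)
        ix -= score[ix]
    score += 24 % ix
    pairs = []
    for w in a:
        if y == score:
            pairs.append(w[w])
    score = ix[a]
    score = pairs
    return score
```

9

Transformed code:
def build(w, a):
    for ix in a:
        process(ix)
        ix = ix - score[ix]
    score = score + 24 % ix
    pairs = [w[w] for w in a if y == score]
    score = ix[a]
    score = pairs
    return score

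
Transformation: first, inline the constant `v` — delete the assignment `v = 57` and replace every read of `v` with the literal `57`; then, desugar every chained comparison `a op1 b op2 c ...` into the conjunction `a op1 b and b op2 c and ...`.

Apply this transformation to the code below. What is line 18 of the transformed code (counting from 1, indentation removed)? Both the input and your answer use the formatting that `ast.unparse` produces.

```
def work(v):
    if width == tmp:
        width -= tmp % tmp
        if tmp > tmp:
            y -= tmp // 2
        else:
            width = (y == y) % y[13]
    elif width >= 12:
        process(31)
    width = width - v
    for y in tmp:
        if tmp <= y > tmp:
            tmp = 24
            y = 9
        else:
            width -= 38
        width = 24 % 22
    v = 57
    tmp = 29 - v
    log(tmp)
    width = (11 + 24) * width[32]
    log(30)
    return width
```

tmp = 29 - 57

Transformed code:
def work(v):
    if width == tmp:
        width -= tmp % tmp
        if tmp > tmp:
            y -= tmp // 2
        else:
            width = (y == y) % y[13]
    elif width >= 12:
        process(31)
    width = width - 57
    for y in tmp:
        if tmp <= y and y > tmp:
            tmp = 24
            y = 9
        else:
            width -= 38
        width = 24 % 22
    tmp = 29 - 57
    log(tmp)
    width = (11 + 24) * width[32]
    log(30)
    return width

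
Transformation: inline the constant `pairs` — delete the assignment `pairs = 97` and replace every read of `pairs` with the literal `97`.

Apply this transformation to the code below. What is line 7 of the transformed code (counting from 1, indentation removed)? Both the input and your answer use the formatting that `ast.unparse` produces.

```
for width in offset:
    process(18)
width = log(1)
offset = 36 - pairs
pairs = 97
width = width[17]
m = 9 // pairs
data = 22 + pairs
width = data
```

Transformed code:
for width in offset:
    process(18)
width = log(1)
offset = 36 - 97
width = width[17]
m = 9 // 97
data = 22 + 97
width = data

data = 22 + 97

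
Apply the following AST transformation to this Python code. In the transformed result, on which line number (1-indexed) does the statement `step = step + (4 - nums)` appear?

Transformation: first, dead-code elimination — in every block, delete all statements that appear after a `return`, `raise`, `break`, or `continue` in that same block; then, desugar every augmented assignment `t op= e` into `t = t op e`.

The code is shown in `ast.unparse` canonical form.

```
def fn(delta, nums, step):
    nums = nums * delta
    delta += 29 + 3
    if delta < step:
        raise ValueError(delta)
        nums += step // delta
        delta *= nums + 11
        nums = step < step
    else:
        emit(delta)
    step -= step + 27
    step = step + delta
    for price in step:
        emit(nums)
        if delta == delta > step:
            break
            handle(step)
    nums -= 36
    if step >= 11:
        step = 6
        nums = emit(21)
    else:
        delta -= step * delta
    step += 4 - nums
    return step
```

Transformed code:
def fn(delta, nums, step):
    nums = nums * delta
    delta = delta + (29 + 3)
    if delta < step:
        raise ValueError(delta)
    else:
        emit(delta)
    step = step - (step + 27)
    step = step + delta
    for price in step:
        emit(nums)
        if delta == delta > step:
            break
    nums = nums - 36
    if step >= 11:
        step = 6
        nums = emit(21)
    else:
        delta = delta - step * delta
    step = step + (4 - nums)
    return step

20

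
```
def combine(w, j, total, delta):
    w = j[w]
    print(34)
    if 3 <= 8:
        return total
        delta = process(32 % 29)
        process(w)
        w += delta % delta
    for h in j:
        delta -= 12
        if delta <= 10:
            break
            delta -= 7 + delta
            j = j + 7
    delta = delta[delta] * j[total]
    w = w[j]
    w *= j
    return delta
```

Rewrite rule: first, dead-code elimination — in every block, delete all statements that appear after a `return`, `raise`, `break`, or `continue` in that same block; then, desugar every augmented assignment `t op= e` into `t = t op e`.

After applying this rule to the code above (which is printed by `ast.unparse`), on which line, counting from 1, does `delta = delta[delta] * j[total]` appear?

10

Transformed code:
def combine(w, j, total, delta):
    w = j[w]
    print(34)
    if 3 <= 8:
        return total
    for h in j:
        delta = delta - 12
        if delta <= 10:
            break
    delta = delta[delta] * j[total]
    w = w[j]
    w = w * j
    return delta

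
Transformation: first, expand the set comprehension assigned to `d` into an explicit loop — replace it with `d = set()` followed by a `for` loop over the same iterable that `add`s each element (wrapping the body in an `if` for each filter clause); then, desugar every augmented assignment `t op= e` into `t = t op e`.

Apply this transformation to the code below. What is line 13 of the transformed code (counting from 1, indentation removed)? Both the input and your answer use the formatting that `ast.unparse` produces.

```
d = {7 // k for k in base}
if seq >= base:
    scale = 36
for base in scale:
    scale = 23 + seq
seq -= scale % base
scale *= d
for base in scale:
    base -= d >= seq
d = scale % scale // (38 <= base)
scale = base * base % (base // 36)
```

Transformed code:
d = set()
for k in base:
    d.add(7 // k)
if seq >= base:
    scale = 36
for base in scale:
    scale = 23 + seq
seq = seq - scale % base
scale = scale * d
for base in scale:
    base = base - (d >= seq)
d = scale % scale // (38 <= base)
scale = base * base % (base // 36)

scale = base * base % (base // 36)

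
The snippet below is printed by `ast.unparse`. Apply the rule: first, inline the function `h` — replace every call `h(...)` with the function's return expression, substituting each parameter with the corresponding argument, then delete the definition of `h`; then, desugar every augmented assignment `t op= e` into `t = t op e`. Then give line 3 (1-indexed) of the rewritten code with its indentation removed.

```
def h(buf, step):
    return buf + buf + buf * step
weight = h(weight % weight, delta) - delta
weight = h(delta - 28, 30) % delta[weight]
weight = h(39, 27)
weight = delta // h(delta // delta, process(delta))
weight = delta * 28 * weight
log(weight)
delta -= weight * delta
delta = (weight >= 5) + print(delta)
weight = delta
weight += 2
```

Transformed code:
weight = weight % weight + weight % weight + weight % weight * delta - delta
weight = (delta - 28 + (delta - 28) + (delta - 28) * 30) % delta[weight]
weight = 39 + 39 + 39 * 27
weight = delta // (delta // delta + delta // delta + delta // delta * process(delta))
weight = delta * 28 * weight
log(weight)
delta = delta - weight * delta
delta = (weight >= 5) + print(delta)
weight = delta
weight = weight + 2

weight = 39 + 39 + 39 * 27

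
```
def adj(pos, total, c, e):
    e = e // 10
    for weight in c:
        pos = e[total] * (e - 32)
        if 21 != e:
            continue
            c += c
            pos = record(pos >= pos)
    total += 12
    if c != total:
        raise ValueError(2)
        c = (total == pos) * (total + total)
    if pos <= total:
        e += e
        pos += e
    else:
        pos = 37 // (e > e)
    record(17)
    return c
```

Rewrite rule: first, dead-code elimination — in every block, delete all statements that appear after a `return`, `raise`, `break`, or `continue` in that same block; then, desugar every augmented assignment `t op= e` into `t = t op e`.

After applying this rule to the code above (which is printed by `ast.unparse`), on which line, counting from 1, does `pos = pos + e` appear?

Transformed code:
def adj(pos, total, c, e):
    e = e // 10
    for weight in c:
        pos = e[total] * (e - 32)
        if 21 != e:
            continue
    total = total + 12
    if c != total:
        raise ValueError(2)
    if pos <= total:
        e = e + e
        pos = pos + e
    else:
        pos = 37 // (e > e)
    record(17)
    return c

12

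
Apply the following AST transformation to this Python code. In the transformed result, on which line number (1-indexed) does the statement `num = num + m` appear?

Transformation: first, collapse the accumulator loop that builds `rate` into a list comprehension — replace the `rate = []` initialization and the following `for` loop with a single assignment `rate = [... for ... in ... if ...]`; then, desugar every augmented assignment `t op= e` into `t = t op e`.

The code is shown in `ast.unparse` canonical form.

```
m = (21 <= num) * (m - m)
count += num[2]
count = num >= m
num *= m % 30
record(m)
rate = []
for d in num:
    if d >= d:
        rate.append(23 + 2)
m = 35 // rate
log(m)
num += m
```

Transformed code:
m = (21 <= num) * (m - m)
count = count + num[2]
count = num >= m
num = num * (m % 30)
record(m)
rate = [23 + 2 for d in num if d >= d]
m = 35 // rate
log(m)
num = num + m

9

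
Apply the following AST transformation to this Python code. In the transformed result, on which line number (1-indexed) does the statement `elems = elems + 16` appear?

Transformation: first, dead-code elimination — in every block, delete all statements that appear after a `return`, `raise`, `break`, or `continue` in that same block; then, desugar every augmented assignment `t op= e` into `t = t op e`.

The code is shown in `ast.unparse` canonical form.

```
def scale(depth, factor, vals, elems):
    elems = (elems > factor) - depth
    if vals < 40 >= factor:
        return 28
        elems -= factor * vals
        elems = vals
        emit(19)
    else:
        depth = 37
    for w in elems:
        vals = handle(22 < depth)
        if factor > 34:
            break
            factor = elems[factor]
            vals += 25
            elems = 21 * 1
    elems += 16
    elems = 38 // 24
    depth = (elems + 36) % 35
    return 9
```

11

Transformed code:
def scale(depth, factor, vals, elems):
    elems = (elems > factor) - depth
    if vals < 40 >= factor:
        return 28
    else:
        depth = 37
    for w in elems:
        vals = handle(22 < depth)
        if factor > 34:
            break
    elems = elems + 16
    elems = 38 // 24
    depth = (elems + 36) % 35
    return 9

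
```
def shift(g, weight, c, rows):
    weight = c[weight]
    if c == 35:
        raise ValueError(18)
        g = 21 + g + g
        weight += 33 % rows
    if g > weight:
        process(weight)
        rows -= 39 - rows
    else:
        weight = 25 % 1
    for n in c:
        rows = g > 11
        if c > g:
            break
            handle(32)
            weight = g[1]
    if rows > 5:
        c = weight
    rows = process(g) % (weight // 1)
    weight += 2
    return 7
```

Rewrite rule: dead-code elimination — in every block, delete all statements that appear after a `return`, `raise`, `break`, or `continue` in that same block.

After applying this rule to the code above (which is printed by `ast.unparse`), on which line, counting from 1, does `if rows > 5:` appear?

Transformed code:
def shift(g, weight, c, rows):
    weight = c[weight]
    if c == 35:
        raise ValueError(18)
    if g > weight:
        process(weight)
        rows -= 39 - rows
    else:
        weight = 25 % 1
    for n in c:
        rows = g > 11
        if c > g:
            break
    if rows > 5:
        c = weight
    rows = process(g) % (weight // 1)
    weight += 2
    return 7

14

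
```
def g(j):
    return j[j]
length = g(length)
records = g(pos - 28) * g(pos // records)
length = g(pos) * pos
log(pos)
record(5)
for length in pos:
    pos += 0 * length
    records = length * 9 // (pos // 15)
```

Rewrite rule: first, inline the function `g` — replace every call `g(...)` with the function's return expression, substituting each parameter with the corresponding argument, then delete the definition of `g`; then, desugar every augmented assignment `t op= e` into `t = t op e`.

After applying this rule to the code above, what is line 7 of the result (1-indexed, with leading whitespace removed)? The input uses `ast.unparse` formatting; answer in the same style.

pos = pos + 0 * length

Transformed code:
length = length[length]
records = (pos - 28)[pos - 28] * (pos // records)[pos // records]
length = pos[pos] * pos
log(pos)
record(5)
for length in pos:
    pos = pos + 0 * length
    records = length * 9 // (pos // 15)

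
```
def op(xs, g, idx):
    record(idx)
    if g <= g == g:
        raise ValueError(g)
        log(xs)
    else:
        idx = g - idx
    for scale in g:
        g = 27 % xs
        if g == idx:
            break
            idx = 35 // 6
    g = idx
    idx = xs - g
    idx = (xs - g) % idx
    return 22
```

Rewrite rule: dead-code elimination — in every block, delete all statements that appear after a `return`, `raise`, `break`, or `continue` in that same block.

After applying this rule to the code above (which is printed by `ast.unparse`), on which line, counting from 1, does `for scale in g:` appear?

Transformed code:
def op(xs, g, idx):
    record(idx)
    if g <= g == g:
        raise ValueError(g)
    else:
        idx = g - idx
    for scale in g:
        g = 27 % xs
        if g == idx:
            break
    g = idx
    idx = xs - g
    idx = (xs - g) % idx
    return 22

7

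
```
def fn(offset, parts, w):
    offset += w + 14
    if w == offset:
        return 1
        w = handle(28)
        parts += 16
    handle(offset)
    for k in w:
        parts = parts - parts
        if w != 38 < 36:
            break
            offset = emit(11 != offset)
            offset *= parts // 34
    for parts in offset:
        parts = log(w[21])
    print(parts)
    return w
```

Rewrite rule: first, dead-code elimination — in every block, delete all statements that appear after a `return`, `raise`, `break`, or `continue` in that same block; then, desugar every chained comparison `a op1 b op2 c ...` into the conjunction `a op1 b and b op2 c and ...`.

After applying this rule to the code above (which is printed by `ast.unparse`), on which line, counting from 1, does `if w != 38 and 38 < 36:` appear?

8

Transformed code:
def fn(offset, parts, w):
    offset += w + 14
    if w == offset:
        return 1
    handle(offset)
    for k in w:
        parts = parts - parts
        if w != 38 and 38 < 36:
            break
    for parts in offset:
        parts = log(w[21])
    print(parts)
    return w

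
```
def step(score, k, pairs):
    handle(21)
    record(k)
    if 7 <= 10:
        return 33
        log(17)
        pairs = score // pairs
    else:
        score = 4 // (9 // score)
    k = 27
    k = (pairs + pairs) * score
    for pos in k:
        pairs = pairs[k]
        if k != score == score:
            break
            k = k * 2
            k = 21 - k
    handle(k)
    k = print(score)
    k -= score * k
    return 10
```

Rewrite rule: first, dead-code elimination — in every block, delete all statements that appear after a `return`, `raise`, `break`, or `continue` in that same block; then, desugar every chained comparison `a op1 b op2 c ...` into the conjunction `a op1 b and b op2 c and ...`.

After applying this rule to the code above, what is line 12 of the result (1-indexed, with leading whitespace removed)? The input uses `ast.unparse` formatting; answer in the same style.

if k != score and score == score:

Transformed code:
def step(score, k, pairs):
    handle(21)
    record(k)
    if 7 <= 10:
        return 33
    else:
        score = 4 // (9 // score)
    k = 27
    k = (pairs + pairs) * score
    for pos in k:
        pairs = pairs[k]
        if k != score and score == score:
            break
    handle(k)
    k = print(score)
    k -= score * k
    return 10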